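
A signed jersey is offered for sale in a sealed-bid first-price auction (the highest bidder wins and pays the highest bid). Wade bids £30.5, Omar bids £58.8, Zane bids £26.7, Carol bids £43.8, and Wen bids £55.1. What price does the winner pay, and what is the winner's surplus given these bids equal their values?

Sorted high to low: Omar £58.8; Wen £55.1; Carol £43.8; Wade £30.5; Zane £26.7.
Omar is the highest bidder, so Omar wins.
Under the first-price rule, the price is the highest bid: £58.8.
Surplus = £58.8 − £58.8 = £0.0.

Price £58.8; surplus £0.0.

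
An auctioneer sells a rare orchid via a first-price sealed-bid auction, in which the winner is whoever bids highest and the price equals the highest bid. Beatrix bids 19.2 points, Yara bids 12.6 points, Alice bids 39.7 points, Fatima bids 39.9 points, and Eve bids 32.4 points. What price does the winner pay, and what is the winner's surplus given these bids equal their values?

Price 39.9 points; surplus 0.0 points.

Bids in descending order: Fatima 39.9 points > Alice 39.7 points > Eve 32.4 points > Beatrix 19.2 points > Yara 12.6 points.
Fatima is the highest bidder, so Fatima wins.
Under the first-price rule, the price is the highest bid: 39.9 points.
Surplus = 39.9 points − 39.9 points = 0.0 points.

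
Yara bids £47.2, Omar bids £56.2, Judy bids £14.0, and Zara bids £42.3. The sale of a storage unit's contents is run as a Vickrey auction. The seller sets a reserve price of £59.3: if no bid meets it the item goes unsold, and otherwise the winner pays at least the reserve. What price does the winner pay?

unsold

Bids in descending order: Omar £56.2; Yara £47.2; Zara £42.3; Judy £14.0.
The top bid £56.2 is below the reserve £59.3, so the item goes unsold and nothing is paid.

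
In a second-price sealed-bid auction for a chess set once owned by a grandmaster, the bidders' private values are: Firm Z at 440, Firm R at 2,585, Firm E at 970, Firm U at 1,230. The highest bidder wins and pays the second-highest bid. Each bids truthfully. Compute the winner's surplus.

Surplus = 1,355.

Sorted high to low: Firm R 2,585; Firm U 1,230; Firm E 970; Firm Z 440.
Firm R wins with the top bid and pays the second-highest, 1,230.
Surplus = 2,585 − 1,230 = 1,355.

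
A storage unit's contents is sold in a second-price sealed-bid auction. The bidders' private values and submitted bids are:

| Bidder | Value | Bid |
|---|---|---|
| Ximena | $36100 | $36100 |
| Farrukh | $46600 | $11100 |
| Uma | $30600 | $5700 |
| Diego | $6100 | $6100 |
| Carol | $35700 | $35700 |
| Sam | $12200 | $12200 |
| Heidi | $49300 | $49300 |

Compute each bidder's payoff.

Payoffs: Ximena $0, Farrukh $0, Uma $0, Diego $0, Carol $0, Sam $0, Heidi $13200.

Sorted high to low: Heidi $49300, then Ximena $36100, then Carol $35700, then Sam $12200, then Farrukh $11100, then Diego $6100, then Uma $5700.
Heidi has the top bid and wins; the price is the second-highest bid, $36100.
Heidi's payoff = $49300 − $36100 = $13200. All other bidders lose, so their payoff is 0.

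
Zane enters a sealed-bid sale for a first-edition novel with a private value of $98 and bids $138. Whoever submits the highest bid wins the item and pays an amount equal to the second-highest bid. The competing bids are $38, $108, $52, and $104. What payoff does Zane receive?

Highest competing bid: $108.
Zane's bid $138 is the highest overall, so Zane wins and pays the second-highest bid, $108.
Payoff = value − price = $98 − $108 = -$10.

-$10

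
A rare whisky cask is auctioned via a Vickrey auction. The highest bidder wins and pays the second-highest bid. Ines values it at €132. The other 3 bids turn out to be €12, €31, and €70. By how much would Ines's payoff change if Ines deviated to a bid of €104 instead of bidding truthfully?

The highest competing bid is €70.
Bidding truthfully at €132: Ines has the top bid, wins, and pays the second-highest bid €70. Payoff = €132 − €70 = €62.
Bidding €104: Ines has the top bid, wins, and pays the second-highest bid €70. Payoff = €132 − €70 = €62.
Change = €62 − €62 = €0.

Change in payoff: €0.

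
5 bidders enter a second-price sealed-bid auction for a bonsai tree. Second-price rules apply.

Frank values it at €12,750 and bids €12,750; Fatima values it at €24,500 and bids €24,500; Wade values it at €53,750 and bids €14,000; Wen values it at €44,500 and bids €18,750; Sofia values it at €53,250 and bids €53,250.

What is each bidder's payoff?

Frank €0, Fatima €0, Wade €0, Wen €0, Sofia €28,750.

Ordered from highest: Sofia €53,250; Fatima €24,500; Wen €18,750; Wade €14,000; Frank €12,750.
Sofia has the top bid and wins; the price is the second-highest bid, €24,500.
Sofia's payoff = €53,250 − €24,500 = €28,750. All other bidders lose, so their payoff is 0.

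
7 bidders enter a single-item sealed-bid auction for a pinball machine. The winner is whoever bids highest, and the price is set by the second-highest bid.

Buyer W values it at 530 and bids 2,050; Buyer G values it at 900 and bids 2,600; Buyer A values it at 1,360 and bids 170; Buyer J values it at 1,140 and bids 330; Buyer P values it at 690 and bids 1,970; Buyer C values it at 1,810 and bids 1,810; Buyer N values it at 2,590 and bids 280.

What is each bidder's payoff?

Payoffs: Buyer W 0, Buyer G -1,150, Buyer A 0, Buyer J 0, Buyer P 0, Buyer C 0, Buyer N 0.

Bids in descending order: Buyer G 2,600, then Buyer W 2,050, then Buyer P 1,970, then Buyer C 1,810, then Buyer J 330, then Buyer N 280, then Buyer A 170.
Buyer G has the top bid and wins; the price is the second-highest bid, 2,050.
Buyer G's payoff = 900 − 2,050 = -1,150. All other bidders lose, so their payoff is 0.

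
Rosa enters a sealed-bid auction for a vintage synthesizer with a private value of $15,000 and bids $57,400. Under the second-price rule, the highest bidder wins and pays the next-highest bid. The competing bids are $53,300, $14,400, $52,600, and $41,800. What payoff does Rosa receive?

Highest competing bid: $53,300.
Rosa's bid $57,400 is the highest overall, so Rosa wins and pays the second-highest bid, $53,300.
Payoff = value − price = $15,000 − $53,300 = -$38,300.

Rosa's payoff: -$38,300.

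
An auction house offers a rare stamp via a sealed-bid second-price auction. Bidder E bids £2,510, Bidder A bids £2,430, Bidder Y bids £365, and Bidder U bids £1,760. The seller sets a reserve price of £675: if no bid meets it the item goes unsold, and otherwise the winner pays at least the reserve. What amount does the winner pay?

Bids in descending order: Bidder E £2,510 > Bidder A £2,430 > Bidder U £1,760 > Bidder Y £365.
Bidder E has the highest bid, so Bidder E wins.
The second-highest bid is £2,430, which exceeds the reserve, so that sets the price.

Price paid: £2,430.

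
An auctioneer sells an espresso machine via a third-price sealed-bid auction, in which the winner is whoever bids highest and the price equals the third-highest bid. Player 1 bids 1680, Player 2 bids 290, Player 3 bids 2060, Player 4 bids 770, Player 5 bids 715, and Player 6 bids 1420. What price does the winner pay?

Price paid: 1420.

Bids in descending order: Player 3 2060, then Player 1 1680, then Player 6 1420, then Player 4 770, then Player 5 715, then Player 2 290.
Player 3 is the highest bidder, so Player 3 wins.
Under the third-price rule, the price is the third-highest bid: 1420.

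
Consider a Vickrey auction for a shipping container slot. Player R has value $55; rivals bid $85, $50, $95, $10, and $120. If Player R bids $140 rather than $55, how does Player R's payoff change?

The highest competing bid is $120.
Bidding truthfully at $55: the top bid is $120 (a rival), so Player R loses. Payoff = $0.
Bidding $140: Player R has the top bid, wins, and pays the second-highest bid $120. Payoff = $55 − $120 = -$65.
Change = -$65 − $0 = -$65.

Payoff change: -$65.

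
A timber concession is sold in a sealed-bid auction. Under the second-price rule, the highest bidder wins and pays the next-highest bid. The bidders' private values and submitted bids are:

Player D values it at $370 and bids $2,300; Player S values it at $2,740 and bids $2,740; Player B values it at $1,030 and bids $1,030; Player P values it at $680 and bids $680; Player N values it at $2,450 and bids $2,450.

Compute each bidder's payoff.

Player D $0, Player S $290, Player B $0, Player P $0, Player N $0.

Bids in descending order: Player S $2,740, then Player N $2,450, then Player D $2,300, then Player B $1,030, then Player P $680.
Player S has the top bid and wins; the price is the second-highest bid, $2,450.
Player S's payoff = $2,740 − $2,450 = $290. All other bidders lose, so their payoff is 0.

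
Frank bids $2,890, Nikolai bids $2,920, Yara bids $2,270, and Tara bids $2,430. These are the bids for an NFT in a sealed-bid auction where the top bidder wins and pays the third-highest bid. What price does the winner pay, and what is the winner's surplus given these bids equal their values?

The winner pays $2,430 for a surplus of $490.

Ranking the bids: Nikolai $2,920, then Frank $2,890, then Tara $2,430, then Yara $2,270.
Nikolai is the highest bidder, so Nikolai wins.
Under the third-price rule, the price is the third-highest bid: $2,430.
Surplus = $2,920 − $2,430 = $490.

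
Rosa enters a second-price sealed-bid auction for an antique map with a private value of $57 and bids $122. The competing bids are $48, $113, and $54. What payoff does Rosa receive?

Rosa's payoff: -$56.

Highest competing bid: $113.
Rosa's bid $122 is the highest overall, so Rosa wins and pays the second-highest bid, $113.
Payoff = value − price = $57 − $113 = -$56.
Overbidding won the item at a price above value — truthful bidding would have avoided this loss.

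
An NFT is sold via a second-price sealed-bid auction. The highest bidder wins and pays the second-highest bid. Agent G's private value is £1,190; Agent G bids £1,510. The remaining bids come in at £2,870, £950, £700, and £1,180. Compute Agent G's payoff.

Payoff = £0.

Highest competing bid: £2,870.
Agent G's bid £1,510 is not the highest, so Agent G loses, pays nothing, and earns zero payoff.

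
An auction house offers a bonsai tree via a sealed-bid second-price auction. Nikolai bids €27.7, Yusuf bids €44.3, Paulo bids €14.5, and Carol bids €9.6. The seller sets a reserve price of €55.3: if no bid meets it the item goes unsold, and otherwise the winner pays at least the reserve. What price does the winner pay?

unsold

Bids in descending order: Yusuf €44.3; Nikolai €27.7; Paulo €14.5; Carol €9.6.
The top bid €44.3 is below the reserve €55.3, so the item goes unsold and nothing is paid.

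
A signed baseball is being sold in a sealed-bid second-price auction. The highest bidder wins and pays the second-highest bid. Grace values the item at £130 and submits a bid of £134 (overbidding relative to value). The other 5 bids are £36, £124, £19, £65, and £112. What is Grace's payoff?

Highest competing bid: £124.
Grace's bid £134 is the highest overall, so Grace wins and pays the second-highest bid, £124.
Payoff = value − price = £130 − £124 = £6.

£6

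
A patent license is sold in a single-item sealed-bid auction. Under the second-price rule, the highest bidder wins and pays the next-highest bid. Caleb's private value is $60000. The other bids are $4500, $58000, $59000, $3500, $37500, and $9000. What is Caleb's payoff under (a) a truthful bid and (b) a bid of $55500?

The highest competing bid is $59000.
Bidding truthfully at $60000: Caleb has the top bid, wins, and pays the second-highest bid $59000. Payoff = $60000 − $59000 = $1000.
Bidding $55500: the top bid is $59000 (a rival), so Caleb loses. Payoff = $0.
This is the dominant-strategy logic: truthful bidding weakly beats any alternative.

(a) $1000  (b) $0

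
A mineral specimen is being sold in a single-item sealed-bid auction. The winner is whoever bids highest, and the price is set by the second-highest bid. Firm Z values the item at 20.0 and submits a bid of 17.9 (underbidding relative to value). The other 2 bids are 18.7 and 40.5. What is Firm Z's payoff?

0.0

Highest competing bid: 40.5.
Firm Z's bid 17.9 is not the highest, so Firm Z loses, pays nothing, and earns zero payoff.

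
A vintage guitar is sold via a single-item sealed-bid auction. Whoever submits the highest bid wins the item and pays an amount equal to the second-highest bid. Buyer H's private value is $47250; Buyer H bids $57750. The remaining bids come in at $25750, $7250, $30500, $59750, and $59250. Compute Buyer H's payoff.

Buyer H's payoff: $0.

Highest competing bid: $59750.
Buyer H's bid $57750 is not the highest, so Buyer H loses, pays nothing, and earns zero payoff.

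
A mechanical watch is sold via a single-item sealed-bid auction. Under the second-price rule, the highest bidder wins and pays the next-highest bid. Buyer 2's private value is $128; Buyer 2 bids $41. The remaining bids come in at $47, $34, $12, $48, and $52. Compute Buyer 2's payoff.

$0

Highest competing bid: $52.
Buyer 2's bid $41 is not the highest, so Buyer 2 loses, pays nothing, and earns zero payoff.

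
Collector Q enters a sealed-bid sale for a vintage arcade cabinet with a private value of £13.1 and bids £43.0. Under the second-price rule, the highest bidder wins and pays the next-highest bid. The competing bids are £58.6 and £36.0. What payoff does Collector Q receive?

Payoff = £0.0.

Highest competing bid: £58.6.
Collector Q's bid £43.0 is not the highest, so Collector Q loses, pays nothing, and earns zero payoff.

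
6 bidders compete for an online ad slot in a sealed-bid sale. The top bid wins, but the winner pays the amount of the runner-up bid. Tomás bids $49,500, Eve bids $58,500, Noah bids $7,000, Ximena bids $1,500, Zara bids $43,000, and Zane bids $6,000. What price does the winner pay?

Sorted high to low: Eve $58,500; Tomás $49,500; Zara $43,000; Noah $7,000; Zane $6,000; Ximena $1,500.
Eve has the highest bid, so Eve wins.
The second-highest bid is $49,500, so that is what Eve pays.

The winner pays $49,500.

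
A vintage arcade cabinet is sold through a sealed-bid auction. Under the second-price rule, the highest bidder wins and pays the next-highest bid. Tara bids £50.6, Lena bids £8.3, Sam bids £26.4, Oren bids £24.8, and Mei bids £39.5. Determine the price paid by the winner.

Ordered from highest: Tara £50.6, then Mei £39.5, then Sam £26.4, then Oren £24.8, then Lena £8.3.
Tara has the highest bid, so Tara wins.
The second-highest bid is £39.5, so that is what Tara pays.

Price paid: £39.5.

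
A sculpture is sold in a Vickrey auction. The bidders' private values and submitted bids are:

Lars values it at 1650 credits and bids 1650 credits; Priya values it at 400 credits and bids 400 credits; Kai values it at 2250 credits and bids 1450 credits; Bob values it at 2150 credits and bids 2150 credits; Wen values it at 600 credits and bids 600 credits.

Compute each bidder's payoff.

Lars 0 credits, Priya 0 credits, Kai 0 credits, Bob 500 credits, Wen 0 credits.

Ordered from highest: Bob 2150 credits > Lars 1650 credits > Kai 1450 credits > Wen 600 credits > Priya 400 credits.
Bob has the top bid and wins; the price is the second-highest bid, 1650 credits.
Bob's payoff = 2150 credits − 1650 credits = 500 credits. All other bidders lose, so their payoff is 0.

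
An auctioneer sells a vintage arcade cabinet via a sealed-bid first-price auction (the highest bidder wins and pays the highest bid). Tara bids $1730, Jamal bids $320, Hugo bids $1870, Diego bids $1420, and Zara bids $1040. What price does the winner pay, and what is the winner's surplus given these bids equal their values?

Bids in descending order: Hugo $1870; Tara $1730; Diego $1420; Zara $1040; Jamal $320.
Hugo is the highest bidder, so Hugo wins.
Under the first-price rule, the price is the highest bid: $1870.
Surplus = $1870 − $1870 = $0.

The winner pays $1870 for a surplus of $0.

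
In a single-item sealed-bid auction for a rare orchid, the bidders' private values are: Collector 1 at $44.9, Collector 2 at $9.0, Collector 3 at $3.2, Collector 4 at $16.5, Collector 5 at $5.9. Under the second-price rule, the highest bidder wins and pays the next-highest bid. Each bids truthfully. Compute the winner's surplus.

$28.4

Ranking the bids: Collector 1 $44.9, then Collector 4 $16.5, then Collector 2 $9.0, then Collector 5 $5.9, then Collector 3 $3.2.
Collector 1 wins with the top bid and pays the second-highest, $16.5.
Surplus = $44.9 − $16.5 = $28.4.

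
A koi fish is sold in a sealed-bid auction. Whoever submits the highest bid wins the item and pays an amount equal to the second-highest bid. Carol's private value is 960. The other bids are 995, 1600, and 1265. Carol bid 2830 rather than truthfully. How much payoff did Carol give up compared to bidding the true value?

Regret: 640.

The highest competing bid is 1600.
Bidding truthfully at 960: the top bid is 1600 (a rival), so Carol loses. Payoff = 0.
Bidding 2830: Carol has the top bid, wins, and pays the second-highest bid 1600. Payoff = 960 − 1600 = -640.
Regret = truthful payoff − actual payoff = 0 − -640 = 640.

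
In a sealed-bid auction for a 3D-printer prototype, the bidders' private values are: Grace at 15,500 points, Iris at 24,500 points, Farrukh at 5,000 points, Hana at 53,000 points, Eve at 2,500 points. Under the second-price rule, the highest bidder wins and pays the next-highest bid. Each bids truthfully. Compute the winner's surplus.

Surplus = 28,500 points.

Ranking the bids: Hana 53,000 points > Iris 24,500 points > Grace 15,500 points > Farrukh 5,000 points > Eve 2,500 points.
Hana wins with the top bid and pays the second-highest, 24,500 points.
Surplus = 53,000 points − 24,500 points = 28,500 points.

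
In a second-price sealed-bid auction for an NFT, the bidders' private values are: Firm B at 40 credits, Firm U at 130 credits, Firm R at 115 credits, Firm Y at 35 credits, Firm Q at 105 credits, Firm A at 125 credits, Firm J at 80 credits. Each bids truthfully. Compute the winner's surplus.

Surplus = 5 credits.

Sorted high to low: Firm U 130 credits; Firm A 125 credits; Firm R 115 credits; Firm Q 105 credits; Firm J 80 credits; Firm B 40 credits; Firm Y 35 credits.
Firm U wins with the top bid and pays the second-highest, 125 credits.
Surplus = 130 credits − 125 credits = 5 credits.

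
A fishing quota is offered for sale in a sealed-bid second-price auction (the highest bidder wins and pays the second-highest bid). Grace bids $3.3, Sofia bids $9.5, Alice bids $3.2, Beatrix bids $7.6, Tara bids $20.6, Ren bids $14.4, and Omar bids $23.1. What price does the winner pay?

Price paid: $20.6.

Bids in descending order: Omar $23.1, then Tara $20.6, then Ren $14.4, then Sofia $9.5, then Beatrix $7.6, then Grace $3.3, then Alice $3.2.
Omar is the highest bidder, so Omar wins.
Under the second-price rule, the price is the second-highest bid: $20.6.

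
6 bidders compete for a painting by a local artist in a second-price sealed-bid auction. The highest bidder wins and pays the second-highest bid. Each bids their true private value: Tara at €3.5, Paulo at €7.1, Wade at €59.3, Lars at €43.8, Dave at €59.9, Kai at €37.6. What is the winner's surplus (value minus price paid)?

Bids in descending order: Dave €59.9; Wade €59.3; Lars €43.8; Kai €37.6; Paulo €7.1; Tara €3.5.
Dave wins with the top bid and pays the second-highest, €59.3.
Surplus = €59.9 − €59.3 = €0.6.

€0.6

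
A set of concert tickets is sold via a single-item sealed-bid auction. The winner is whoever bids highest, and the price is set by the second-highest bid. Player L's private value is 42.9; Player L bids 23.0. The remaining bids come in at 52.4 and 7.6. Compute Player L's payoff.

Payoff = 0.0.

Highest competing bid: 52.4.
Player L's bid 23.0 is not the highest, so Player L loses, pays nothing, and earns zero payoff.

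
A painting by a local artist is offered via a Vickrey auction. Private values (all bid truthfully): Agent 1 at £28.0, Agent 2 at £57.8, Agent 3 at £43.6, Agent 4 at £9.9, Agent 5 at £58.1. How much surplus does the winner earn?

Bids in descending order: Agent 5 £58.1; Agent 2 £57.8; Agent 3 £43.6; Agent 1 £28.0; Agent 4 £9.9.
Agent 5 wins with the top bid and pays the second-highest, £57.8.
Surplus = £58.1 − £57.8 = £0.3.

£0.3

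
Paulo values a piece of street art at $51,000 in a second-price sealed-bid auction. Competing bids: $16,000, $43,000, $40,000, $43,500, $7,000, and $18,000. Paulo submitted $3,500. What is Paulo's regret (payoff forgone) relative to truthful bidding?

The highest competing bid is $43,500.
Bidding truthfully at $51,000: Paulo has the top bid, wins, and pays the second-highest bid $43,500. Payoff = $51,000 − $43,500 = $7,500.
Bidding $3,500: the top bid is $43,500 (a rival), so Paulo loses. Payoff = $0.
Regret = truthful payoff − actual payoff = $7,500 − $0 = $7,500.
Deviating from a truthful bid can only lose payoff in a second-price auction — never gain.

Payoff forgone: $7,500.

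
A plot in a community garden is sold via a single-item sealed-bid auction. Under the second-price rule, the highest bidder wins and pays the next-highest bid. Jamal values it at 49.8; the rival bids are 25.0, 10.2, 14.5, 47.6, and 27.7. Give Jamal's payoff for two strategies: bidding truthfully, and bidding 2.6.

The highest competing bid is 47.6.
Bidding truthfully at 49.8: Jamal has the top bid, wins, and pays the second-highest bid 47.6. Payoff = 49.8 − 47.6 = 2.2.
Bidding 2.6: the top bid is 47.6 (a rival), so Jamal loses. Payoff = 0.0.

Truthful: 2.2; alternative: 0.0.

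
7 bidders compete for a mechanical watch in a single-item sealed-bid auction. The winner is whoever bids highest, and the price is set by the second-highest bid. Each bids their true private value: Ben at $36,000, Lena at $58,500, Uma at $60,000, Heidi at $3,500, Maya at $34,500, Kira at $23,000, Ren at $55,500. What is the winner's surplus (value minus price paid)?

$1,500

Bids in descending order: Uma $60,000; Lena $58,500; Ren $55,500; Ben $36,000; Maya $34,500; Kira $23,000; Heidi $3,500.
Uma wins with the top bid and pays the second-highest, $58,500.
Surplus = $60,000 − $58,500 = $1,500.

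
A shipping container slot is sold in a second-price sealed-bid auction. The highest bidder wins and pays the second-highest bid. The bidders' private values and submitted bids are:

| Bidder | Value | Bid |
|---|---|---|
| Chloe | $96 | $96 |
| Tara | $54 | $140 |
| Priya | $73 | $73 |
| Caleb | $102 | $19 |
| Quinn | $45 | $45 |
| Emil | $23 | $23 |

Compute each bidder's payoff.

Payoffs: Chloe $0, Tara -$42, Priya $0, Caleb $0, Quinn $0, Emil $0.

Sorted high to low: Tara $140; Chloe $96; Priya $73; Quinn $45; Emil $23; Caleb $19.
Tara has the top bid and wins; the price is the second-highest bid, $96.
Tara's payoff = $54 − $96 = -$42. All other bidders lose, so their payoff is 0.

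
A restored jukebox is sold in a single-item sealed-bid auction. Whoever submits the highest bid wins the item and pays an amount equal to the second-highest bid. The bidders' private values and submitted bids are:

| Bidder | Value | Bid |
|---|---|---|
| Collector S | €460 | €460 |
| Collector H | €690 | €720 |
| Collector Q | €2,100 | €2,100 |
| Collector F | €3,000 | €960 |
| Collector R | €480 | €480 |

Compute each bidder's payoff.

Collector S €0, Collector H €0, Collector Q €1,140, Collector F €0, Collector R €0.

Ordered from highest: Collector Q €2,100; Collector F €960; Collector H €720; Collector R €480; Collector S €460.
Collector Q has the top bid and wins; the price is the second-highest bid, €960.
Collector Q's payoff = €2,100 − €960 = €1,140. All other bidders lose, so their payoff is 0.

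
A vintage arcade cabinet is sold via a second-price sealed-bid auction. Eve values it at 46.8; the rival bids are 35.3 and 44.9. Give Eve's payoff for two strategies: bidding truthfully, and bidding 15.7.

The highest competing bid is 44.9.
Bidding truthfully at 46.8: Eve has the top bid, wins, and pays the second-highest bid 44.9. Payoff = 46.8 − 44.9 = 1.9.
Bidding 15.7: the top bid is 44.9 (a rival), so Eve loses. Payoff = 0.0.
Deviating from a truthful bid can only lose payoff in a second-price auction — never gain.

(a) 1.9  (b) 0.0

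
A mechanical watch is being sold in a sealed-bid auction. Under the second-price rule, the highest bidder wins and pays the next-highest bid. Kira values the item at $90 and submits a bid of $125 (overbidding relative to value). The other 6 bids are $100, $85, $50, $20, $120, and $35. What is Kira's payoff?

Kira's payoff: -$30.

Highest competing bid: $120.
Kira's bid $125 is the highest overall, so Kira wins and pays the second-highest bid, $120.
Payoff = value − price = $90 − $120 = -$30.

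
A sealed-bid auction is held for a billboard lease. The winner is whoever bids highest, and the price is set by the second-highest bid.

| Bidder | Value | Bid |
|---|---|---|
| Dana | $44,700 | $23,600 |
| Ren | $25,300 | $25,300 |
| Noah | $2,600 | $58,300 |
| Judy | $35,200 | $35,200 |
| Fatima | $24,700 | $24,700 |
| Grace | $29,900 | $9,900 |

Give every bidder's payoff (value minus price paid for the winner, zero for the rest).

Ranking the bids: Noah $58,300, then Judy $35,200, then Ren $25,300, then Fatima $24,700, then Dana $23,600, then Grace $9,900.
Noah has the top bid and wins; the price is the second-highest bid, $35,200.
Noah's payoff = $2,600 − $35,200 = -$32,600. All other bidders lose, so their payoff is 0.

Dana $0, Ren $0, Noah -$32,600, Judy $0, Fatima $0, Grace $0.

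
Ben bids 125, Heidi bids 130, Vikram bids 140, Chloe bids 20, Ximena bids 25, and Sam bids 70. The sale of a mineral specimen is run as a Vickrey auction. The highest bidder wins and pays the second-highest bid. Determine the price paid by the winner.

130

Ranking the bids: Vikram 140, then Heidi 130, then Ben 125, then Sam 70, then Ximena 25, then Chloe 20.
Vikram has the highest bid, so Vikram wins.
The second-highest bid is 130, so that is what Vikram pays.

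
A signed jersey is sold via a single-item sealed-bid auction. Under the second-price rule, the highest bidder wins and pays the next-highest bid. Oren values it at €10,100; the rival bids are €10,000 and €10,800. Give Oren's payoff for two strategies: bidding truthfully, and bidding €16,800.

The highest competing bid is €10,800.
Bidding truthfully at €10,100: the top bid is €10,800 (a rival), so Oren loses. Payoff = €0.
Bidding €16,800: Oren has the top bid, wins, and pays the second-highest bid €10,800. Payoff = €10,100 − €10,800 = -€700.

(a) €0  (b) -€700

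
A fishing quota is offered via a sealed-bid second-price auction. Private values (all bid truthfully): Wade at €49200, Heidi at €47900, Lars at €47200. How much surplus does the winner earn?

Ranking the bids: Wade €49200 > Heidi €47900 > Lars €47200.
Wade wins with the top bid and pays the second-highest, €47900.
Surplus = €49200 − €47900 = €1300.

Surplus = €1300.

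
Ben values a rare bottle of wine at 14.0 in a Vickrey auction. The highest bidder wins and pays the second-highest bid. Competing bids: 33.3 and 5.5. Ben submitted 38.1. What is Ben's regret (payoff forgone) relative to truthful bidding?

The highest competing bid is 33.3.
Bidding truthfully at 14.0: the top bid is 33.3 (a rival), so Ben loses. Payoff = 0.0.
Bidding 38.1: Ben has the top bid, wins, and pays the second-highest bid 33.3. Payoff = 14.0 − 33.3 = -19.3.
Regret = truthful payoff − actual payoff = 0.0 − -19.3 = 19.3.
This is the dominant-strategy logic: truthful bidding weakly beats any alternative.

19.3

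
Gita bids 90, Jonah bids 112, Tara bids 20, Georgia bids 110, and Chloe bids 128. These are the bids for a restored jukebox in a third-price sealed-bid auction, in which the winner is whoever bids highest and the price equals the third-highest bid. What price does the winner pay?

110

Sorted high to low: Chloe 128, then Jonah 112, then Georgia 110, then Gita 90, then Tara 20.
Chloe is the highest bidder, so Chloe wins.
Under the third-price rule, the price is the third-highest bid: 110.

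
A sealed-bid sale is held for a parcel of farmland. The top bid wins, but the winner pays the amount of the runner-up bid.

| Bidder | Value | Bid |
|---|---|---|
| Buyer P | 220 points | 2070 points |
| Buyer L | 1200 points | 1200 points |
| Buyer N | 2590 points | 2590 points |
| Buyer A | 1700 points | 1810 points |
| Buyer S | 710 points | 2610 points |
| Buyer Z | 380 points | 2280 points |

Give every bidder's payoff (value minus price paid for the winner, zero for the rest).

Bids in descending order: Buyer S 2610 points, then Buyer N 2590 points, then Buyer Z 2280 points, then Buyer P 2070 points, then Buyer A 1810 points, then Buyer L 1200 points.
Buyer S has the top bid and wins; the price is the second-highest bid, 2590 points.
Buyer S's payoff = 710 points − 2590 points = -1880 points. All other bidders lose, so their payoff is 0.

Buyer P 0 points, Buyer L 0 points, Buyer N 0 points, Buyer A 0 points, Buyer S -1880 points, Buyer Z 0 points.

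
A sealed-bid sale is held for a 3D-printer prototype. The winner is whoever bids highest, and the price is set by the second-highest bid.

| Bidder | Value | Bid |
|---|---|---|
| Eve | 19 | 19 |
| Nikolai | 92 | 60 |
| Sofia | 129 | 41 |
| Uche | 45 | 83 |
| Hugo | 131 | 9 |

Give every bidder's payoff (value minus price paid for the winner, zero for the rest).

Ordered from highest: Uche 83 > Nikolai 60 > Sofia 41 > Eve 19 > Hugo 9.
Uche has the top bid and wins; the price is the second-highest bid, 60.
Uche's payoff = 45 − 60 = -15. All other bidders lose, so their payoff is 0.

Eve 0, Nikolai 0, Sofia 0, Uche -15, Hugo 0.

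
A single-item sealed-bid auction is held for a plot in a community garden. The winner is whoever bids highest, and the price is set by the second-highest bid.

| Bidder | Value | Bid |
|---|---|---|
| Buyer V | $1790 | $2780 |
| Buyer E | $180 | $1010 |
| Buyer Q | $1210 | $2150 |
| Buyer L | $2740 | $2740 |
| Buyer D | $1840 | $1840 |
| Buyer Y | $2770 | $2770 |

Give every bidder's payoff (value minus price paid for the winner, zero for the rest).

Ranking the bids: Buyer V $2780; Buyer Y $2770; Buyer L $2740; Buyer Q $2150; Buyer D $1840; Buyer E $1010.
Buyer V has the top bid and wins; the price is the second-highest bid, $2770.
Buyer V's payoff = $1790 − $2770 = -$980. All other bidders lose, so their payoff is 0.

Buyer V -$980, Buyer E $0, Buyer Q $0, Buyer L $0, Buyer D $0, Buyer Y $0.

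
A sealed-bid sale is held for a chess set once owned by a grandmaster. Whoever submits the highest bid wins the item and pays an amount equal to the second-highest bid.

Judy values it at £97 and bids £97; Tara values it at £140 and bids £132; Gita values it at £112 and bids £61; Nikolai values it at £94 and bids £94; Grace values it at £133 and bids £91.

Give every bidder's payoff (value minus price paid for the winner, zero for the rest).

Bids in descending order: Tara £132, then Judy £97, then Nikolai £94, then Grace £91, then Gita £61.
Tara has the top bid and wins; the price is the second-highest bid, £97.
Tara's payoff = £140 − £97 = £43. All other bidders lose, so their payoff is 0.

Judy £0, Tara £43, Gita £0, Nikolai £0, Grace £0.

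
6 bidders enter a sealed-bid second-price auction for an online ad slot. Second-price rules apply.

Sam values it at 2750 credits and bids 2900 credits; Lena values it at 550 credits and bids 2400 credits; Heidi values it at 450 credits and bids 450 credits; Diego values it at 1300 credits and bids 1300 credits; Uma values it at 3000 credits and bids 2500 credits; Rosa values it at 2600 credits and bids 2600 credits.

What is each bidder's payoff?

Bids in descending order: Sam 2900 credits; Rosa 2600 credits; Uma 2500 credits; Lena 2400 credits; Diego 1300 credits; Heidi 450 credits.
Sam has the top bid and wins; the price is the second-highest bid, 2600 credits.
Sam's payoff = 2750 credits − 2600 credits = 150 credits. All other bidders lose, so their payoff is 0.

Payoffs: Sam 150 credits, Lena 0 credits, Heidi 0 credits, Diego 0 credits, Uma 0 credits, Rosa 0 credits.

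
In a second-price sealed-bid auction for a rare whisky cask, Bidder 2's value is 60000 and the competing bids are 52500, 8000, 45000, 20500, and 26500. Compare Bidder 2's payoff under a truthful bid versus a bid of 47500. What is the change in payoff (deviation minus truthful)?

The highest competing bid is 52500.
Bidding truthfully at 60000: Bidder 2 has the top bid, wins, and pays the second-highest bid 52500. Payoff = 60000 − 52500 = 7500.
Bidding 47500: the top bid is 52500 (a rival), so Bidder 2 loses. Payoff = 0.
Change = 0 − 7500 = -7500.
This is the dominant-strategy logic: truthful bidding weakly beats any alternative.

Payoff change: -7500.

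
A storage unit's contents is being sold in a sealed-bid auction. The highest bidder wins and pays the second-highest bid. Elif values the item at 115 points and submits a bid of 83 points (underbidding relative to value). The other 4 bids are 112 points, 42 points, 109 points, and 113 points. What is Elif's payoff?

Elif's payoff: 0 points.

Highest competing bid: 113 points.
Elif's bid 83 points is not the highest, so Elif loses, pays nothing, and earns zero payoff.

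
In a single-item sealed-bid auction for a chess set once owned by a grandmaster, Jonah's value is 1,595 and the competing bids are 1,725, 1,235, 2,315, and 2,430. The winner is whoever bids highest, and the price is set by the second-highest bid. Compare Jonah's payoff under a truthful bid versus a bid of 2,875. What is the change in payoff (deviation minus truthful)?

The highest competing bid is 2,430.
Bidding truthfully at 1,595: the top bid is 2,430 (a rival), so Jonah loses. Payoff = 0.
Bidding 2,875: Jonah has the top bid, wins, and pays the second-highest bid 2,430. Payoff = 1,595 − 2,430 = -835.
Change = -835 − 0 = -835.
Deviating from a truthful bid can only lose payoff in a second-price auction — never gain.

-835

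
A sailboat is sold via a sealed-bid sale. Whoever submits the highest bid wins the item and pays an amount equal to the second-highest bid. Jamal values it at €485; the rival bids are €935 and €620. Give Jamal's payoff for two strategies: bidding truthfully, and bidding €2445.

The highest competing bid is €935.
Bidding truthfully at €485: the top bid is €935 (a rival), so Jamal loses. Payoff = €0.
Bidding €2445: Jamal has the top bid, wins, and pays the second-highest bid €935. Payoff = €485 − €935 = -€450.

Truthful: €0; alternative: -€450.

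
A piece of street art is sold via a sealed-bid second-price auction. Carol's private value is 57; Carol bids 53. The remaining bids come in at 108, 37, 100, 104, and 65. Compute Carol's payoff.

Highest competing bid: 108.
Carol's bid 53 is not the highest, so Carol loses, pays nothing, and earns zero payoff.

Payoff = 0.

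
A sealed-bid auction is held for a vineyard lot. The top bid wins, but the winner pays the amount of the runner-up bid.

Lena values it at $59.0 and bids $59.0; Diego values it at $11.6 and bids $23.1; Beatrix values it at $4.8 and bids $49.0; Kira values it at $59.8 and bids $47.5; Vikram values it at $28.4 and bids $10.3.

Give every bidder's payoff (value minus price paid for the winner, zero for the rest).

Sorted high to low: Lena $59.0 > Beatrix $49.0 > Kira $47.5 > Diego $23.1 > Vikram $10.3.
Lena has the top bid and wins; the price is the second-highest bid, $49.0.
Lena's payoff = $59.0 − $49.0 = $10.0. All other bidders lose, so their payoff is 0.

Payoffs: Lena $10.0, Diego $0.0, Beatrix $0.0, Kira $0.0, Vikram $0.0.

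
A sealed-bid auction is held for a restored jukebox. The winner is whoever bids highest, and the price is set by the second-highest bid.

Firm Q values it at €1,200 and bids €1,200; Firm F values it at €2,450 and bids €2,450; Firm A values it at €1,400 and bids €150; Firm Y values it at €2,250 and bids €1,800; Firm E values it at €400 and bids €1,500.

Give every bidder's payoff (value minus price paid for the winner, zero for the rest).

Sorted high to low: Firm F €2,450, then Firm Y €1,800, then Firm E €1,500, then Firm Q €1,200, then Firm A €150.
Firm F has the top bid and wins; the price is the second-highest bid, €1,800.
Firm F's payoff = €2,450 − €1,800 = €650. All other bidders lose, so their payoff is 0.

Payoffs: Firm Q €0, Firm F €650, Firm A €0, Firm Y €0, Firm E €0.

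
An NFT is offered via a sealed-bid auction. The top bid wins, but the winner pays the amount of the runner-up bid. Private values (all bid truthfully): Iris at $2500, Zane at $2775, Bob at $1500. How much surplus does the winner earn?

Ordered from highest: Zane $2775 > Iris $2500 > Bob $1500.
Zane wins with the top bid and pays the second-highest, $2500.
Surplus = $2775 − $2500 = $275.

Winner's surplus: $275.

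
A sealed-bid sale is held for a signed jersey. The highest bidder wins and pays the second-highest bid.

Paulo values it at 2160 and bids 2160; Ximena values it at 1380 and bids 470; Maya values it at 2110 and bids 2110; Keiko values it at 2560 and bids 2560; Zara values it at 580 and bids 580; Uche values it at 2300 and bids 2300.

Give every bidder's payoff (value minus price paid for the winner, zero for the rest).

Payoffs: Paulo 0, Ximena 0, Maya 0, Keiko 260, Zara 0, Uche 0.

Ranking the bids: Keiko 2560; Uche 2300; Paulo 2160; Maya 2110; Zara 580; Ximena 470.
Keiko has the top bid and wins; the price is the second-highest bid, 2300.
Keiko's payoff = 2560 − 2300 = 260. All other bidders lose, so their payoff is 0.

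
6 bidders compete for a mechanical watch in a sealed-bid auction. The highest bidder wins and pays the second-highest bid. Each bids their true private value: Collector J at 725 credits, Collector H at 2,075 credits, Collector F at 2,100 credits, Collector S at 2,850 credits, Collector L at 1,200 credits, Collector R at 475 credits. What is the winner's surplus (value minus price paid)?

Winner's surplus: 750 credits.

Ranking the bids: Collector S 2,850 credits; Collector F 2,100 credits; Collector H 2,075 credits; Collector L 1,200 credits; Collector J 725 credits; Collector R 475 credits.
Collector S wins with the top bid and pays the second-highest, 2,100 credits.
Surplus = 2,850 credits − 2,100 credits = 750 credits.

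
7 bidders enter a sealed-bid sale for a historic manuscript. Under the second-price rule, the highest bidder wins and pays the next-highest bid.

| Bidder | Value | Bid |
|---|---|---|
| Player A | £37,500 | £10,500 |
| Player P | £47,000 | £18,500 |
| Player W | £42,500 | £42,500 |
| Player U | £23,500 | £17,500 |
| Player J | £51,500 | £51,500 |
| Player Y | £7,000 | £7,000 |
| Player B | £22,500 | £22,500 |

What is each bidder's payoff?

Player A £0, Player P £0, Player W £0, Player U £0, Player J £9,000, Player Y £0, Player B £0.

Sorted high to low: Player J £51,500; Player W £42,500; Player B £22,500; Player P £18,500; Player U £17,500; Player A £10,500; Player Y £7,000.
Player J has the top bid and wins; the price is the second-highest bid, £42,500.
Player J's payoff = £51,500 − £42,500 = £9,000. All other bidders lose, so their payoff is 0.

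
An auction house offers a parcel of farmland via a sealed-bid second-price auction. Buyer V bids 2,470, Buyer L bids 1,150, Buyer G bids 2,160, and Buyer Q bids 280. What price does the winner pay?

Price paid: 2,160.

Ranking the bids: Buyer V 2,470, then Buyer G 2,160, then Buyer L 1,150, then Buyer Q 280.
Buyer V has the highest bid, so Buyer V wins.
The second-highest bid is 2,160, so that is what Buyer V pays.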